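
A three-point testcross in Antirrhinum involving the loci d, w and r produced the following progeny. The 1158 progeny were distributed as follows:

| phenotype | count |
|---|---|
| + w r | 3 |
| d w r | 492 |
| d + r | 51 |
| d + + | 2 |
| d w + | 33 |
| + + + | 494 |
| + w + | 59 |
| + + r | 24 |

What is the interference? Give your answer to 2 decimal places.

The two most frequent reciprocal classes, d w r and + + +, are the parental types, so the F1 was d w r / + + +.
The two rarest classes, + w r and d + +, are the double crossovers. Comparing them with the parentals, only the d allele has switched, so d is the middle locus and the order is w – d – r.
w–d: (110 + 5)/1158 = 0.0993; d–r: (57 + 5)/1158 = 0.0535.
Expected DCO frequency = 0.0993 × 0.0535 ≈ 0.00531; observed = 5/1158 ≈ 0.00432.
Coefficient of coincidence = 0.00432/0.00531 ≈ 0.81; interference = 1 − 0.81 = 0.19.

0.19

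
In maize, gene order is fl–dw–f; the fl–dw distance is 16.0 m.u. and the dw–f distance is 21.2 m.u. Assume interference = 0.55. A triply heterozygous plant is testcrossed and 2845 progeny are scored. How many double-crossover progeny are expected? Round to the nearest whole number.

43

Map distances give recombination frequencies of 0.160 and 0.212 for the two intervals.
With interference 0.55 (so coincidence = 0.45), expected double-crossover frequency = 0.160 × 0.212 × 0.45 = 0.01526.
Expected number = 0.01526 × 2845 = 43.43 ≈ 43.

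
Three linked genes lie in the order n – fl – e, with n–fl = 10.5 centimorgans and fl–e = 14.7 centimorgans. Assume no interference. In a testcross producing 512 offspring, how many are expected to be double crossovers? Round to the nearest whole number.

8

Map distances give recombination frequencies of 0.105 and 0.147 for the two intervals.
With no interference, expected double-crossover frequency = 0.105 × 0.147 = 0.01543.
Expected number = 0.01543 × 512 = 7.90 ≈ 8.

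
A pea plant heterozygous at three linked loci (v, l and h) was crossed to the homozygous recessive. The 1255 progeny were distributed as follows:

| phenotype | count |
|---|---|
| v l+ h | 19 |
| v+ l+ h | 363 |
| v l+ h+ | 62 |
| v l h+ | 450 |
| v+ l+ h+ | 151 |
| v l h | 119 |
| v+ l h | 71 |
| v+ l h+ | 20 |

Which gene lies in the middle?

v

The two most frequent reciprocal classes, v l h+ and v+ l+ h, are the parental types, so the F1 was v l h+ / v+ l+ h.
The two rarest classes, v+ l h+ and v l+ h, are the double crossovers. Comparing them with the parentals, only the v allele has switched, so v is the middle locus and the order is h – v – l.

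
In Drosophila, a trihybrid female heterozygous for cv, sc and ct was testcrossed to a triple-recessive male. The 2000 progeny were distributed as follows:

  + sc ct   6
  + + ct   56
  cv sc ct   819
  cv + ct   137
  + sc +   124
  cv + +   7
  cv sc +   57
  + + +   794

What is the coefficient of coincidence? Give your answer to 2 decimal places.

The two most frequent reciprocal classes, cv sc ct and + + +, are the parental types, so the F1 was cv sc ct / + + +.
The two rarest classes, + sc ct and cv + +, are the double crossovers. Comparing them with the parentals, only the cv allele has switched, so cv is the middle locus and the order is ct – cv – sc.
ct–cv: (113 + 13)/2000 = 0.0630; cv–sc: (261 + 13)/2000 = 0.1370.
Expected DCO frequency = 0.0630 × 0.1370 ≈ 0.00863; observed = 13/2000 ≈ 0.00650.
Coefficient of coincidence = 0.00650/0.00863 ≈ 0.75.

0.75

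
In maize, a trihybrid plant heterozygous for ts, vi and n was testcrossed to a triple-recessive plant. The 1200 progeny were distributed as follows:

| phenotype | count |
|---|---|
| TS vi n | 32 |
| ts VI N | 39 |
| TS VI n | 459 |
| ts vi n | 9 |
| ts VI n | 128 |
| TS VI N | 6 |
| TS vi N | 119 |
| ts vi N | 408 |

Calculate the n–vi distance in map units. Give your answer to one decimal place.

The two most frequent reciprocal classes, TS VI n and ts vi N, are the parental types, so the F1 was TS VI n / ts vi N.
The two rarest classes, TS VI N and ts vi n, are the double crossovers. Comparing them with the parentals, only the n allele has switched, so n is the middle locus and the order is ts – n – vi.
Crossovers in the n–vi interval produce the single-crossover classes TS vi n and ts VI N (32 + 39 = 71) plus the double crossovers (15).
RF(n–vi) = (71 + 15) / 1200 = 86/1200 = 0.0717 → 7.2 map units.

7.2 map units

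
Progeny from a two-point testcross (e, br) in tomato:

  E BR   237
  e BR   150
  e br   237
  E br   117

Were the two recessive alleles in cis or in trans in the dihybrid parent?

cis

The two most frequent classes are E BR (237) and e br (237); these are the parental (non-recombinant) types.
So the F1 carried E BR on one chromosome and e br on the other — the recessive alleles are on the same chromosome (cis / coupling).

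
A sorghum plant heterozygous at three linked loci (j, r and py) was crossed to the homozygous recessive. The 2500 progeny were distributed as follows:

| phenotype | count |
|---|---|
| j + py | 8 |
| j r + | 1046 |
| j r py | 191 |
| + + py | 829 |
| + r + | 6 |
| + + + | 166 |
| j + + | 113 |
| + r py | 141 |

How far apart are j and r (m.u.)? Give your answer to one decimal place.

10.7 m.u.

The two most frequent reciprocal classes, + + py and j r +, are the parental types, so the F1 was + + py / j r +.
The two rarest classes, j + py and + r +, are the double crossovers. Comparing them with the parentals, only the j allele has switched, so j is the middle locus and the order is r – j – py.
Crossovers in the r–j interval produce the single-crossover classes + r py and j + + (141 + 113 = 254) plus the double crossovers (14).
RF(r–j) = (254 + 14) / 2500 = 268/2500 = 0.1072 → 10.7 m.u.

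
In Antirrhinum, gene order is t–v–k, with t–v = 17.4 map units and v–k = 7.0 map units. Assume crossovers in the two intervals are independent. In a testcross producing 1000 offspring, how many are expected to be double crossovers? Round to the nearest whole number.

Map distances give recombination frequencies of 0.174 and 0.070 for the two intervals.
With no interference, expected double-crossover frequency = 0.174 × 0.070 = 0.01218.
Expected number = 0.01218 × 1000 = 12.18 ≈ 12.

12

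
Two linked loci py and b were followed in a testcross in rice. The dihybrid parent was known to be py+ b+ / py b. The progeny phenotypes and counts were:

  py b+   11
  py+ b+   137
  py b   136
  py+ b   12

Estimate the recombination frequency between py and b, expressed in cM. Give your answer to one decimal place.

The recombinant classes are py+ b and py b+: 12 + 11 = 23.
Recombination frequency = 23/296 = 0.0777 ≈ 7.8%, i.e. 7.8 cM.

7.8 cM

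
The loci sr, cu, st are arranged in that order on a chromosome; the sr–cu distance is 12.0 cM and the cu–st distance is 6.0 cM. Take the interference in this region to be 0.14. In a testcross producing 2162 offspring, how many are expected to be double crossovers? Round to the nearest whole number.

13

Map distances give recombination frequencies of 0.120 and 0.060 for the two intervals.
With interference 0.14 (so coincidence = 0.86), expected double-crossover frequency = 0.120 × 0.060 × 0.86 = 0.00619.
Expected number = 0.00619 × 2162 = 13.39 ≈ 13.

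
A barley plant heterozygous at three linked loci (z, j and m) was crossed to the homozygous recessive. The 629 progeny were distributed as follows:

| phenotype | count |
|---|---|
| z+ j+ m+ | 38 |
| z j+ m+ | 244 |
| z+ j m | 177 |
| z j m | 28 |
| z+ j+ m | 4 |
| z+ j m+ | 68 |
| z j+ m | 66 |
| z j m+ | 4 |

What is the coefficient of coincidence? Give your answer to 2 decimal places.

0.48

The two most frequent reciprocal classes, z+ j m and z j+ m+, are the parental types, so the F1 was z+ j m / z j+ m+.
The two rarest classes, z+ j+ m and z j m+, are the double crossovers. Comparing them with the parentals, only the j allele has switched, so j is the middle locus and the order is m – j – z.
m–j: (134 + 8)/629 = 0.2258; j–z: (66 + 8)/629 = 0.1176.
Expected DCO frequency = 0.2258 × 0.1176 ≈ 0.02655; observed = 8/629 ≈ 0.01272.
Coefficient of coincidence = 0.01272/0.02655 ≈ 0.48.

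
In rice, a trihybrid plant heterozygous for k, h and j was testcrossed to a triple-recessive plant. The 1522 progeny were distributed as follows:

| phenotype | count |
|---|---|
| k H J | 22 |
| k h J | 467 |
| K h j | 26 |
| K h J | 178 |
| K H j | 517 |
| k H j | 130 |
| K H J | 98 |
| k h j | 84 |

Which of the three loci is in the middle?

h

The two most frequent reciprocal classes, K H j and k h J, are the parental types, so the F1 was K H j / k h J.
The two rarest classes, K h j and k H J, are the double crossovers. Comparing them with the parentals, only the h allele has switched, so h is the middle locus and the order is k – h – j.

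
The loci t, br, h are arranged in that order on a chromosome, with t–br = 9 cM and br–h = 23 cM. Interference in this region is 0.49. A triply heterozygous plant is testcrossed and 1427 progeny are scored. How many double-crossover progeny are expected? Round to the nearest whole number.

Map distances give recombination frequencies of 0.090 and 0.230 for the two intervals.
With interference 0.49 (so coincidence = 0.51), expected double-crossover frequency = 0.090 × 0.230 × 0.51 = 0.01056.
Expected number = 0.01056 × 1427 = 15.06 ≈ 15.

15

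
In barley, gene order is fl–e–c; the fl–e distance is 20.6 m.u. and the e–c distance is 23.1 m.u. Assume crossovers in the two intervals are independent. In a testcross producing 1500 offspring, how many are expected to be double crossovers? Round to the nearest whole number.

Map distances give recombination frequencies of 0.206 and 0.231 for the two intervals.
With no interference, expected double-crossover frequency = 0.206 × 0.231 = 0.04759.
Expected number = 0.04759 × 1500 = 71.38 ≈ 71.

71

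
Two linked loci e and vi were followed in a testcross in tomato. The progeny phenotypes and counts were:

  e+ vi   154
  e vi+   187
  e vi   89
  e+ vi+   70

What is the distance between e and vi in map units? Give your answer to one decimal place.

31.8 map units

The two most frequent classes, e+ vi (154) and e vi+ (187), are the parental types, so the F1 was e+ vi / e vi+.
The recombinant classes are e+ vi+ and e vi: 70 + 89 = 159.
Recombination frequency = 159/500 = 0.3180 ≈ 31.8%, i.e. 31.8 map units.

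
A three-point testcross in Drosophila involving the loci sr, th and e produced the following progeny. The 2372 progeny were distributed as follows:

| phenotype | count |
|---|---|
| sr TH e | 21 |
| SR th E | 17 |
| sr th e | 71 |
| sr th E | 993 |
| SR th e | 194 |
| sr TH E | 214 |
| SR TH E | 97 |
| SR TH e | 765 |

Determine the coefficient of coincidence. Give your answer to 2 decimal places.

The two most frequent reciprocal classes, SR TH e and sr th E, are the parental types, so the F1 was SR TH e / sr th E.
The two rarest classes, sr TH e and SR th E, are the double crossovers. Comparing them with the parentals, only the sr allele has switched, so sr is the middle locus and the order is th – sr – e.
th–sr: (408 + 38)/2372 = 0.1880; sr–e: (168 + 38)/2372 = 0.0868.
Expected DCO frequency = 0.1880 × 0.0868 ≈ 0.01632; observed = 38/2372 ≈ 0.01602.
Coefficient of coincidence = 0.01602/0.01632 ≈ 0.98.

0.98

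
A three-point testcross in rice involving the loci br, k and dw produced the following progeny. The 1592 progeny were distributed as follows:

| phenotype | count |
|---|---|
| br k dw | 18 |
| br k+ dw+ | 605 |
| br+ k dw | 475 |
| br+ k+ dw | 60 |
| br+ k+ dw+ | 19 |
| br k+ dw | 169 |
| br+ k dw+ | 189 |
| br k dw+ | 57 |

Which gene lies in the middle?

br

The two most frequent reciprocal classes, br k+ dw+ and br+ k dw, are the parental types, so the F1 was br k+ dw+ / br+ k dw.
The two rarest classes, br+ k+ dw+ and br k dw, are the double crossovers. Comparing them with the parentals, only the br allele has switched, so br is the middle locus and the order is k – br – dw.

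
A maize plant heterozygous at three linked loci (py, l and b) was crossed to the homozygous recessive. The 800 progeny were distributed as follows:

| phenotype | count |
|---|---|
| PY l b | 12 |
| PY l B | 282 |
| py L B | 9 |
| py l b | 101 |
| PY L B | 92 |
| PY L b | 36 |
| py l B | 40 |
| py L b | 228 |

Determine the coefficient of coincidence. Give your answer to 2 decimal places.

The two most frequent reciprocal classes, PY l B and py L b, are the parental types, so the F1 was PY l B / py L b.
The two rarest classes, PY l b and py L B, are the double crossovers. Comparing them with the parentals, only the b allele has switched, so b is the middle locus and the order is l – b – py.
l–b: (193 + 21)/800 = 0.2675; b–py: (76 + 21)/800 = 0.1212.
Expected DCO frequency = 0.2675 × 0.1212 ≈ 0.03242; observed = 21/800 ≈ 0.02625.
Coefficient of coincidence = 0.02625/0.03242 ≈ 0.81.

0.81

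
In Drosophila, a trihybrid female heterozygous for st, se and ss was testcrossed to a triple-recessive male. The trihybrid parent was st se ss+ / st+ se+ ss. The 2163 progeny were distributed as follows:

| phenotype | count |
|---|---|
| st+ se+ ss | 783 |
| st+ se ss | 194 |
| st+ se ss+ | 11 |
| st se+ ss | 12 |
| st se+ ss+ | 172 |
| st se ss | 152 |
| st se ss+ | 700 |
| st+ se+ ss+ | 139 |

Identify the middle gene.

st

The two rarest classes, st+ se ss+ and st se+ ss, are the double crossovers. Comparing them with the parentals, only the st allele has switched, so st is the middle locus and the order is se – st – ss.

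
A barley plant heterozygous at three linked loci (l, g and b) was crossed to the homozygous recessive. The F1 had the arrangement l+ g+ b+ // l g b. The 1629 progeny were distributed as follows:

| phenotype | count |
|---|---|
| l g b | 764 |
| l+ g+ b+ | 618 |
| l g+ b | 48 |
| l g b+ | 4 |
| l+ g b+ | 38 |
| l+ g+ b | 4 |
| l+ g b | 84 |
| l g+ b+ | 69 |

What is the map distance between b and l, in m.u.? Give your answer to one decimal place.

The two rarest classes, l+ g+ b and l g b+, are the double crossovers. Comparing them with the parentals, only the b allele has switched, so b is the middle locus and the order is g – b – l.
Crossovers in the b–l interval produce the single-crossover classes l g+ b+ and l+ g b (69 + 84 = 153) plus the double crossovers (8).
RF(b–l) = (153 + 8) / 1629 = 161/1629 = 0.0988 → 9.9 m.u.

9.9 m.u.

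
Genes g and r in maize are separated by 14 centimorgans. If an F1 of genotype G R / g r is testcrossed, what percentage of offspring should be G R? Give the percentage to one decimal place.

A map distance of 14 centimorgans corresponds to a recombination frequency of 0.140.
The F1 is G R / g r, so G R is a parental gamete class with expected frequency (1 − r)/2 = 0.860/2 = 0.4300.
That is 0.4300 = 43.0% of the progeny.

43.0%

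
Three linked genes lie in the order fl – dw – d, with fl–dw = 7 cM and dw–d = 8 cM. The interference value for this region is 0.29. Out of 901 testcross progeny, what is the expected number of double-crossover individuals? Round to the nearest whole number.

Map distances give recombination frequencies of 0.070 and 0.080 for the two intervals.
With interference 0.29 (so coincidence = 0.71), expected double-crossover frequency = 0.070 × 0.080 × 0.71 = 0.00398.
Expected number = 0.00398 × 901 = 3.58 ≈ 4.

4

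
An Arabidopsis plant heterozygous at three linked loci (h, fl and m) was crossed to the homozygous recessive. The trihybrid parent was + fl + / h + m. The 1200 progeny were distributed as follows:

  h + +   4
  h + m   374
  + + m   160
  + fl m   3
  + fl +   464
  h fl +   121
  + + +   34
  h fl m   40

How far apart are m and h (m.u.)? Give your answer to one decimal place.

24.0 m.u.

The two rarest classes, + fl m and h + +, are the double crossovers. Comparing them with the parentals, only the m allele has switched, so m is the middle locus and the order is fl – m – h.
Crossovers in the m–h interval produce the single-crossover classes h fl + and + + m (121 + 160 = 281) plus the double crossovers (7).
RF(m–h) = (281 + 7) / 1200 = 288/1200 = 0.2400 → 24.0 m.u.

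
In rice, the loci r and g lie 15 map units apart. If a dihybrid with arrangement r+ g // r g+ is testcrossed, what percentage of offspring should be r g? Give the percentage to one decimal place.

7.5%

A map distance of 15 map units corresponds to a recombination frequency of 0.150.
The F1 is r+ g / r g+, so r g is a recombinant gamete class with expected frequency r/2 = 0.150/2 = 0.0750.
That is 0.0750 = 7.5% of the progeny.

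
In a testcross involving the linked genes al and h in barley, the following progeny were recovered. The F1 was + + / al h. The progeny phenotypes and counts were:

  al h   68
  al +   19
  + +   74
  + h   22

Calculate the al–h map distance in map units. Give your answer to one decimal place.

The recombinant classes are + h and al +: 22 + 19 = 41.
Recombination frequency = 41/183 = 0.2240 ≈ 22.4%, i.e. 22.4 map units.

22.4 map units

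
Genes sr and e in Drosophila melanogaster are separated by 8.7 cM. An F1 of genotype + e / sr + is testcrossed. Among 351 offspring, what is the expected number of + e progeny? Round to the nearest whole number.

160

A map distance of 8.7 cM corresponds to a recombination frequency of 0.087.
The F1 is + e / sr +, so + e is a parental gamete class with expected frequency (1 − r)/2 = 0.913/2 = 0.4565.
Expected number = 0.4565 × 351 = 160.23 ≈ 160.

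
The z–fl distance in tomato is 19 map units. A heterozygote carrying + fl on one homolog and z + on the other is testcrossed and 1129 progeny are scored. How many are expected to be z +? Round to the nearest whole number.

A map distance of 19 map units corresponds to a recombination frequency of 0.190.
The F1 is + fl / z +, so z + is a parental gamete class with expected frequency (1 − r)/2 = 0.810/2 = 0.4050.
Expected number = 0.4050 × 1129 = 457.25 ≈ 457.

457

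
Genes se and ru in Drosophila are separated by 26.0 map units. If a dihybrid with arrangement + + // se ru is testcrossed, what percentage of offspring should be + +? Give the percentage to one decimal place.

A map distance of 26.0 map units corresponds to a recombination frequency of 0.260.
The F1 is + + / se ru, so + + is a parental gamete class with expected frequency (1 − r)/2 = 0.740/2 = 0.3700.
That is 0.3700 = 37.0% of the progeny.

37.0%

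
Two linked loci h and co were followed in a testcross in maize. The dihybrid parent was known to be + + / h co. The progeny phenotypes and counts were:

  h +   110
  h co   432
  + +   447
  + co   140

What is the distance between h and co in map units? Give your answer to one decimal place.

The recombinant classes are + co and h +: 140 + 110 = 250.
Recombination frequency = 250/1129 = 0.2214 ≈ 22.1%, i.e. 22.1 map units.

22.1 map units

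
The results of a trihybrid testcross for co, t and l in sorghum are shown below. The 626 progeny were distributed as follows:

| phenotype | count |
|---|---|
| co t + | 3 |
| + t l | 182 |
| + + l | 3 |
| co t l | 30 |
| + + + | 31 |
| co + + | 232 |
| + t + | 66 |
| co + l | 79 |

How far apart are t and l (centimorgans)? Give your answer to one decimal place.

24.1 centimorgans

The two most frequent reciprocal classes, co + + and + t l, are the parental types, so the F1 was co + + / + t l.
The two rarest classes, co t + and + + l, are the double crossovers. Comparing them with the parentals, only the t allele has switched, so t is the middle locus and the order is co – t – l.
Crossovers in the t–l interval produce the single-crossover classes co + l and + t + (79 + 66 = 145) plus the double crossovers (6).
RF(t–l) = (145 + 6) / 626 = 151/626 = 0.2412 → 24.1 centimorgans.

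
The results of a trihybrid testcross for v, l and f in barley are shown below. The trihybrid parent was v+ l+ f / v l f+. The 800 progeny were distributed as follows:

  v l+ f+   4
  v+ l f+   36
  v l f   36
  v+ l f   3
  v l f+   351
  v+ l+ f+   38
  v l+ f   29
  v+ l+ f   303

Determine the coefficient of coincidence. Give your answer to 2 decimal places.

The two rarest classes, v+ l f and v l+ f+, are the double crossovers. Comparing them with the parentals, only the l allele has switched, so l is the middle locus and the order is v – l – f.
v–l: (65 + 7)/800 = 0.0900; l–f: (74 + 7)/800 = 0.1013.
Expected DCO frequency = 0.0900 × 0.1013 ≈ 0.00912; observed = 7/800 ≈ 0.00875.
Coefficient of coincidence = 0.00875/0.00912 ≈ 0.96.

0.96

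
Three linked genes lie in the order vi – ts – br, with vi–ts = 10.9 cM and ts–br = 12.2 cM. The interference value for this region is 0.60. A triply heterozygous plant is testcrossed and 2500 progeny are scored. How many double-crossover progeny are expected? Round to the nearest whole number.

13

Map distances give recombination frequencies of 0.109 and 0.122 for the two intervals.
With interference 0.60 (so coincidence = 0.40), expected double-crossover frequency = 0.109 × 0.122 × 0.40 = 0.00532.
Expected number = 0.00532 × 2500 = 13.30 ≈ 13.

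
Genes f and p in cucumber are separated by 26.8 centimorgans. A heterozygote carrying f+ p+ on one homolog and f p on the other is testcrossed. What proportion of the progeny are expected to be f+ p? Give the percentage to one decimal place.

A map distance of 26.8 centimorgans corresponds to a recombination frequency of 0.268.
The F1 is f+ p+ / f p, so f+ p is a recombinant gamete class with expected frequency r/2 = 0.268/2 = 0.1340.
That is 0.1340 = 13.4% of the progeny.

13.4%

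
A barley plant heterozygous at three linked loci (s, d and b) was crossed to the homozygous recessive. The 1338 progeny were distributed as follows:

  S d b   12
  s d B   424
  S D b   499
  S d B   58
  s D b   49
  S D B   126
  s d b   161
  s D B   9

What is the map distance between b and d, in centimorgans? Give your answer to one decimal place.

23.0 centimorgans

The two most frequent reciprocal classes, s d B and S D b, are the parental types, so the F1 was s d B / S D b.
The two rarest classes, s D B and S d b, are the double crossovers. Comparing them with the parentals, only the d allele has switched, so d is the middle locus and the order is b – d – s.
Crossovers in the b–d interval produce the single-crossover classes s d b and S D B (161 + 126 = 287) plus the double crossovers (21).
RF(b–d) = (287 + 21) / 1338 = 308/1338 = 0.2302 → 23.0 centimorgans.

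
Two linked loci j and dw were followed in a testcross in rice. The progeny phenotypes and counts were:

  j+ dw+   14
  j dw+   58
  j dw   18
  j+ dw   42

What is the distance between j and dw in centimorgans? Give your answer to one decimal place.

The two most frequent classes, j+ dw (42) and j dw+ (58), are the parental types, so the F1 was j+ dw / j dw+.
The recombinant classes are j+ dw+ and j dw: 14 + 18 = 32.
Recombination frequency = 32/132 = 0.2424 ≈ 24.2%, i.e. 24.2 centimorgans.

24.2 centimorgans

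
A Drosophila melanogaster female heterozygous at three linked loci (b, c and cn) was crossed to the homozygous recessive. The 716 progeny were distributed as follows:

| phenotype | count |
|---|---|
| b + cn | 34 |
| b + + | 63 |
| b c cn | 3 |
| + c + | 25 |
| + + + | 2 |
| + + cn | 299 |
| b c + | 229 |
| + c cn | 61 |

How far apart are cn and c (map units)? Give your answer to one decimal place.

18.0 map units

The two most frequent reciprocal classes, b c + and + + cn, are the parental types, so the F1 was b c + / + + cn.
The two rarest classes, b c cn and + + +, are the double crossovers. Comparing them with the parentals, only the cn allele has switched, so cn is the middle locus and the order is b – cn – c.
Crossovers in the cn–c interval produce the single-crossover classes b + + and + c cn (63 + 61 = 124) plus the double crossovers (5).
RF(cn–c) = (124 + 5) / 716 = 129/716 = 0.1802 → 18.0 map units.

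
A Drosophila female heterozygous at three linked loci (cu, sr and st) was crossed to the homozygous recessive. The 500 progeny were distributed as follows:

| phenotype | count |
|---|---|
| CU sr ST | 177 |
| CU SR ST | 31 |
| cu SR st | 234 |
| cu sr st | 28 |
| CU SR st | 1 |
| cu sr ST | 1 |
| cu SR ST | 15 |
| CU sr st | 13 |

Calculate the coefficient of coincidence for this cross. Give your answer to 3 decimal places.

The two most frequent reciprocal classes, cu SR st and CU sr ST, are the parental types, so the F1 was cu SR st / CU sr ST.
The two rarest classes, CU SR st and cu sr ST, are the double crossovers. Comparing them with the parentals, only the cu allele has switched, so cu is the middle locus and the order is st – cu – sr.
st–cu: (28 + 2)/500 = 0.0600; cu–sr: (59 + 2)/500 = 0.1220.
Expected DCO frequency = 0.0600 × 0.1220 ≈ 0.00732; observed = 2/500 ≈ 0.00400.
Coefficient of coincidence = 0.00400/0.00732 ≈ 0.546.

0.546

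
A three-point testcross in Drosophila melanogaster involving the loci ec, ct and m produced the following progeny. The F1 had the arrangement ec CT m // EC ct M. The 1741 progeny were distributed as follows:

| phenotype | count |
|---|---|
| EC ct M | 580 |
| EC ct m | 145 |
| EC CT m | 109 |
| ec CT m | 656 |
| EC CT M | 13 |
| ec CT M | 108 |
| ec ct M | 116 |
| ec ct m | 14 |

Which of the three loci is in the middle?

The two rarest classes, ec ct m and EC CT M, are the double crossovers. Comparing them with the parentals, only the ct allele has switched, so ct is the middle locus and the order is m – ct – ec.

ct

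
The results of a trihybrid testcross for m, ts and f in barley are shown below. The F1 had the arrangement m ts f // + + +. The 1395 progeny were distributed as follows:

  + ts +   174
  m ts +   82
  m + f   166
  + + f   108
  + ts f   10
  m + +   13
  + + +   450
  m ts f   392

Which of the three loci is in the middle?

m

The two rarest classes, + ts f and m + +, are the double crossovers. Comparing them with the parentals, only the m allele has switched, so m is the middle locus and the order is ts – m – f.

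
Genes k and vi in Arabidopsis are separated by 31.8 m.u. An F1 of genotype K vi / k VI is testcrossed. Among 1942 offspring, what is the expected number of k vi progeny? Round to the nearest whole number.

A map distance of 31.8 m.u. corresponds to a recombination frequency of 0.318.
The F1 is K vi / k VI, so k vi is a recombinant gamete class with expected frequency r/2 = 0.318/2 = 0.1590.
Expected number = 0.1590 × 1942 = 308.78 ≈ 309.

309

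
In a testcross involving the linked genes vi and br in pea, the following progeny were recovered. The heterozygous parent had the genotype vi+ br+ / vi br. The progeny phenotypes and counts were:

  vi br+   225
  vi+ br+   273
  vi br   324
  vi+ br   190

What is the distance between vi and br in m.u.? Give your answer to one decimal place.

The recombinant classes are vi+ br and vi br+: 190 + 225 = 415.
Recombination frequency = 415/1012 = 0.4101 ≈ 41.0%, i.e. 41.0 m.u.

41.0 m.u.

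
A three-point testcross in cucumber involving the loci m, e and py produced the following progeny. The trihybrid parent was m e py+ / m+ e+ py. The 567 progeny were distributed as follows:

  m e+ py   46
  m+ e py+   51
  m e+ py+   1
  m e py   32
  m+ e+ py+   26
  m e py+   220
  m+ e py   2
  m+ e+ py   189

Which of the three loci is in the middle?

e

The two rarest classes, m e+ py+ and m+ e py, are the double crossovers. Comparing them with the parentals, only the e allele has switched, so e is the middle locus and the order is py – e – m.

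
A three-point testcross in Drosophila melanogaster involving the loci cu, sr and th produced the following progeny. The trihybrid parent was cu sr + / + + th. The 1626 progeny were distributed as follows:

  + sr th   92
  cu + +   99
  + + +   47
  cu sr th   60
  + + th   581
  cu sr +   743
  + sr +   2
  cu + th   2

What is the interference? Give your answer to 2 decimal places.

0.70

The two rarest classes, + sr + and cu + th, are the double crossovers. Comparing them with the parentals, only the cu allele has switched, so cu is the middle locus and the order is sr – cu – th.
sr–cu: (191 + 4)/1626 = 0.1199; cu–th: (107 + 4)/1626 = 0.0683.
Expected DCO frequency = 0.1199 × 0.0683 ≈ 0.00819; observed = 4/1626 ≈ 0.00246.
Coefficient of coincidence = 0.00246/0.00819 ≈ 0.30; interference = 1 − 0.30 = 0.70.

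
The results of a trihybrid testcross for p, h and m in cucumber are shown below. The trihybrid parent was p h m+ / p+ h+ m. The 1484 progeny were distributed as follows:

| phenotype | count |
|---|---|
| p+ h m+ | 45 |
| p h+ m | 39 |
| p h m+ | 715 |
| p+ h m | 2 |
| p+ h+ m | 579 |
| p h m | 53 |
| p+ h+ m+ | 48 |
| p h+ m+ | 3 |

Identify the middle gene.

The two rarest classes, p h+ m+ and p+ h m, are the double crossovers. Comparing them with the parentals, only the h allele has switched, so h is the middle locus and the order is m – h – p.

h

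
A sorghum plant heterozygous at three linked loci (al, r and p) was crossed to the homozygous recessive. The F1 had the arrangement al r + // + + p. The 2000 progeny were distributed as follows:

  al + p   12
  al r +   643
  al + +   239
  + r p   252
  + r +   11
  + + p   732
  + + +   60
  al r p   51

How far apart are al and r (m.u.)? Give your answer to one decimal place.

25.7 m.u.

The two rarest classes, + r + and al + p, are the double crossovers. Comparing them with the parentals, only the al allele has switched, so al is the middle locus and the order is p – al – r.
Crossovers in the al–r interval produce the single-crossover classes al + + and + r p (239 + 252 = 491) plus the double crossovers (23).
RF(al–r) = (491 + 23) / 2000 = 514/2000 = 0.2570 → 25.7 m.u.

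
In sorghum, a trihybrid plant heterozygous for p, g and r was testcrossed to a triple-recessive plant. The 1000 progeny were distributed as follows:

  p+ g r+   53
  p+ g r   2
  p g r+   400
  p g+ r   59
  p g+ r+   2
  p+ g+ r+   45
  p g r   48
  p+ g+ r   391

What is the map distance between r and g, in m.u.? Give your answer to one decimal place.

The two most frequent reciprocal classes, p+ g+ r and p g r+, are the parental types, so the F1 was p+ g+ r / p g r+.
The two rarest classes, p+ g r and p g+ r+, are the double crossovers. Comparing them with the parentals, only the g allele has switched, so g is the middle locus and the order is r – g – p.
Crossovers in the r–g interval produce the single-crossover classes p+ g+ r+ and p g r (45 + 48 = 93) plus the double crossovers (4).
RF(r–g) = (93 + 4) / 1000 = 97/1000 = 0.0970 → 9.7 m.u.

9.7 m.u.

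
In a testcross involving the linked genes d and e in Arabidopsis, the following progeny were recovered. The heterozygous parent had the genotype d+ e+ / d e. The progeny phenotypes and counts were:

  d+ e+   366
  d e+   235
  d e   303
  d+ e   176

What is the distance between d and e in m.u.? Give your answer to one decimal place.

38.1 m.u.

The recombinant classes are d+ e and d e+: 176 + 235 = 411.
Recombination frequency = 411/1080 = 0.3806 ≈ 38.1%, i.e. 38.1 m.u.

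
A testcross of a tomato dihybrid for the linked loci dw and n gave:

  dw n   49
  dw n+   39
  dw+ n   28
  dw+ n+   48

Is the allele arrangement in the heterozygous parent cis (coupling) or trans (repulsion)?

cis

The two most frequent classes are dw+ n+ (48) and dw n (49); these are the parental (non-recombinant) types.
So the F1 carried dw+ n+ on one chromosome and dw n on the other — the recessive alleles are on the same chromosome (cis / coupling).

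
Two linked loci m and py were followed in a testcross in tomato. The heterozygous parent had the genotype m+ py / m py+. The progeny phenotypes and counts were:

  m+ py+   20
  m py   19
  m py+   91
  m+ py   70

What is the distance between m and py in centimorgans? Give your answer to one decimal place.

The recombinant classes are m+ py+ and m py: 20 + 19 = 39.
Recombination frequency = 39/200 = 0.1950 ≈ 19.5%, i.e. 19.5 centimorgans.

19.5 centimorgans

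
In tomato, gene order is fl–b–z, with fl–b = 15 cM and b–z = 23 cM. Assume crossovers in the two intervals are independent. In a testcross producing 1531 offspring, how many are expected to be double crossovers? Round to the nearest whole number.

53

Map distances give recombination frequencies of 0.150 and 0.230 for the two intervals.
With no interference, expected double-crossover frequency = 0.150 × 0.230 = 0.03450.
Expected number = 0.03450 × 1531 = 52.82 ≈ 53.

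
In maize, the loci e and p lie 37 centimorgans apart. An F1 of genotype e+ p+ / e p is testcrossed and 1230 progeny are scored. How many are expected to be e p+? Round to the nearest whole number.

228

A map distance of 37 centimorgans corresponds to a recombination frequency of 0.370.
The F1 is e+ p+ / e p, so e p+ is a recombinant gamete class with expected frequency r/2 = 0.370/2 = 0.1850.
Expected number = 0.1850 × 1230 = 227.55 ≈ 228.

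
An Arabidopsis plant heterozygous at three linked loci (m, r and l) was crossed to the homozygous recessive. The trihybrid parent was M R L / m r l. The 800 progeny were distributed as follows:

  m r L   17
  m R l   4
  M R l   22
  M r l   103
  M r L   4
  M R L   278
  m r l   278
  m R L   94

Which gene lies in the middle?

The two rarest classes, M r L and m R l, are the double crossovers. Comparing them with the parentals, only the r allele has switched, so r is the middle locus and the order is m – r – l.

r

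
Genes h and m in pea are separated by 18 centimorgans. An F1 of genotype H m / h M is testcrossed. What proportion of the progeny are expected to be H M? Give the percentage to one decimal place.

A map distance of 18 centimorgans corresponds to a recombination frequency of 0.180.
The F1 is H m / h M, so H M is a recombinant gamete class with expected frequency r/2 = 0.180/2 = 0.0900.
That is 0.0900 = 9.0% of the progeny.

9.0%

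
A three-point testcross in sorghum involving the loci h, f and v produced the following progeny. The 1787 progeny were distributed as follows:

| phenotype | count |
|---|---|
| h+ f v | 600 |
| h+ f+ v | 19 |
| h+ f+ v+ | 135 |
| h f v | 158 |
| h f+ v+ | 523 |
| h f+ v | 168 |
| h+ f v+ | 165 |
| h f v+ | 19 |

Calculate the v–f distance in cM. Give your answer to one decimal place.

20.8 cM

The two most frequent reciprocal classes, h+ f v and h f+ v+, are the parental types, so the F1 was h+ f v / h f+ v+.
The two rarest classes, h+ f+ v and h f v+, are the double crossovers. Comparing them with the parentals, only the f allele has switched, so f is the middle locus and the order is v – f – h.
Crossovers in the v–f interval produce the single-crossover classes h+ f v+ and h f+ v (165 + 168 = 333) plus the double crossovers (38).
RF(v–f) = (333 + 38) / 1787 = 371/1787 = 0.2076 → 20.8 cM.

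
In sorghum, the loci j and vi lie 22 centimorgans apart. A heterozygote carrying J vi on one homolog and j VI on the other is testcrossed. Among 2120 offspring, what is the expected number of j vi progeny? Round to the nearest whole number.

A map distance of 22 centimorgans corresponds to a recombination frequency of 0.220.
The F1 is J vi / j VI, so j vi is a recombinant gamete class with expected frequency r/2 = 0.220/2 = 0.1100.
Expected number = 0.1100 × 2120 = 233.20 ≈ 233.

233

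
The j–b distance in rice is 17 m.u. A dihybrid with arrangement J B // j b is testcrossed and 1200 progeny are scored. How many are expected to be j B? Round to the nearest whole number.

102

A map distance of 17 m.u. corresponds to a recombination frequency of 0.170.
The F1 is J B / j b, so j B is a recombinant gamete class with expected frequency r/2 = 0.170/2 = 0.0850.
Expected number = 0.0850 × 1200 = 102.00 ≈ 102.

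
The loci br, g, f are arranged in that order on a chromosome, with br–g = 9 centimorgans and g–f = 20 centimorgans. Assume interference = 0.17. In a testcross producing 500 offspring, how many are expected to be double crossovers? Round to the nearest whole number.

7

Map distances give recombination frequencies of 0.090 and 0.200 for the two intervals.
With interference 0.17 (so coincidence = 0.83), expected double-crossover frequency = 0.090 × 0.200 × 0.83 = 0.01494.
Expected number = 0.01494 × 500 = 7.47 ≈ 7.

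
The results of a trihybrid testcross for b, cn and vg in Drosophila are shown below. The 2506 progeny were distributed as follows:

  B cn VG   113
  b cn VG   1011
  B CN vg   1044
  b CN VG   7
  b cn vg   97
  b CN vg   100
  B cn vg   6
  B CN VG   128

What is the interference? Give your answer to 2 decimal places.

The two most frequent reciprocal classes, b cn VG and B CN vg, are the parental types, so the F1 was b cn VG / B CN vg.
The two rarest classes, b CN VG and B cn vg, are the double crossovers. Comparing them with the parentals, only the cn allele has switched, so cn is the middle locus and the order is b – cn – vg.
b–cn: (213 + 13)/2506 = 0.0902; cn–vg: (225 + 13)/2506 = 0.0950.
Expected DCO frequency = 0.0902 × 0.0950 ≈ 0.00857; observed = 13/2506 ≈ 0.00519.
Coefficient of coincidence = 0.00519/0.00857 ≈ 0.61; interference = 1 − 0.61 = 0.39.

0.39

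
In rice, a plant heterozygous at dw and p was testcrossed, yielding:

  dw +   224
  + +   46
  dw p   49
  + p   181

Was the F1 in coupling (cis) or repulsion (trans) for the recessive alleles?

The two most frequent classes are + p (181) and dw + (224); these are the parental (non-recombinant) types.
So the F1 carried + p on one chromosome and dw + on the other — the recessive alleles are on opposite chromosomes (trans / repulsion).

trans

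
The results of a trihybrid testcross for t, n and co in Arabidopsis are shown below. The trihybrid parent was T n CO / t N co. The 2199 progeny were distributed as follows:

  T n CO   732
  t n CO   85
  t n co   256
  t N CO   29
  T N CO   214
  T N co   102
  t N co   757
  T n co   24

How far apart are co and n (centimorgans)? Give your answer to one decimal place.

The two rarest classes, T n co and t N CO, are the double crossovers. Comparing them with the parentals, only the co allele has switched, so co is the middle locus and the order is t – co – n.
Crossovers in the co–n interval produce the single-crossover classes T N CO and t n co (214 + 256 = 470) plus the double crossovers (53).
RF(co–n) = (470 + 53) / 2199 = 523/2199 = 0.2378 → 23.8 centimorgans.

23.8 centimorgans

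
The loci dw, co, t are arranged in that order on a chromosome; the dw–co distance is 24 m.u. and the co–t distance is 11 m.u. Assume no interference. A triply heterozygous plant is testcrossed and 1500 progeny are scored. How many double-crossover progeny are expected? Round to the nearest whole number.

Map distances give recombination frequencies of 0.240 and 0.110 for the two intervals.
With no interference, expected double-crossover frequency = 0.240 × 0.110 = 0.02640.
Expected number = 0.02640 × 1500 = 39.60 ≈ 40.

40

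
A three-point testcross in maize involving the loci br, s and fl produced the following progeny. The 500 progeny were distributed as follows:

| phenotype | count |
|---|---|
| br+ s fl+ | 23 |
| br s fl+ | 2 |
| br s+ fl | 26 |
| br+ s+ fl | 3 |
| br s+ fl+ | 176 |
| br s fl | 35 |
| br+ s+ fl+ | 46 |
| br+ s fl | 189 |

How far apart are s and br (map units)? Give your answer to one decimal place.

The two most frequent reciprocal classes, br+ s fl and br s+ fl+, are the parental types, so the F1 was br+ s fl / br s+ fl+.
The two rarest classes, br+ s+ fl and br s fl+, are the double crossovers. Comparing them with the parentals, only the s allele has switched, so s is the middle locus and the order is br – s – fl.
Crossovers in the br–s interval produce the single-crossover classes br s fl and br+ s+ fl+ (35 + 46 = 81) plus the double crossovers (5).
RF(br–s) = (81 + 5) / 500 = 86/500 = 0.1720 → 17.2 map units.

17.2 map units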